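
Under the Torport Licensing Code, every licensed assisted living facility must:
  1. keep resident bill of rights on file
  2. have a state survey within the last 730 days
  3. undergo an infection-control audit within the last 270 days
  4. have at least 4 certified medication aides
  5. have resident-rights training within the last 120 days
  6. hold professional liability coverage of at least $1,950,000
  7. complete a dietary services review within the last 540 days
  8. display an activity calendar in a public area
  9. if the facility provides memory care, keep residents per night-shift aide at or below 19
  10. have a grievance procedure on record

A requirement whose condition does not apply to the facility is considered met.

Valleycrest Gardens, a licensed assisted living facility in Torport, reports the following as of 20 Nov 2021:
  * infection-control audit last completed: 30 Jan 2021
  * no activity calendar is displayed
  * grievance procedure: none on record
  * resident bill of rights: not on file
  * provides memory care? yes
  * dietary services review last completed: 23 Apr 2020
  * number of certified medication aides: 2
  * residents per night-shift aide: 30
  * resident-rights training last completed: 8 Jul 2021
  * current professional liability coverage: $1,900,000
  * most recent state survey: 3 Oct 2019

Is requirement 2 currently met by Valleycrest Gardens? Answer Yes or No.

No

2. state survey 779 days ago vs limit 730 → not met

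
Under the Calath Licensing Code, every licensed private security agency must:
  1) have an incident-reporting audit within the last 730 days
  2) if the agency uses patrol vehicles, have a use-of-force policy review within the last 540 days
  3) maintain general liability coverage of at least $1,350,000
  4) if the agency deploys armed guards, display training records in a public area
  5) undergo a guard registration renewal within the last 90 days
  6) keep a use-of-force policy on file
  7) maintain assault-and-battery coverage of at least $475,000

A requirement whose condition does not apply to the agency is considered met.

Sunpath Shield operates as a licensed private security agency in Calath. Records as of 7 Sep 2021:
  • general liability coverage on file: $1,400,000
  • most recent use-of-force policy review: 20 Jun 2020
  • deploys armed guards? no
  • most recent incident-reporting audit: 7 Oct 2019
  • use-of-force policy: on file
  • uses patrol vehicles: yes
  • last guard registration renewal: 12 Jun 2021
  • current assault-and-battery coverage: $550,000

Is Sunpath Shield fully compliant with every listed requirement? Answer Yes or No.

Yes

1. incident-reporting audit 701 days ago vs limit 730 → met
2. condition 'uses patrol vehicles' holds; use-of-force policy review 444 days ago vs limit 540 → met
3. general liability coverage $1,400,000 ≥ $1,350,000 → met
4. condition 'deploys armed guards' does not hold → requirement n/a → met
5. guard registration renewal 87 days ago vs limit 90 → met
6. use-of-force policy present → met
7. assault-and-battery coverage $550,000 ≥ $475,000 → met
All met.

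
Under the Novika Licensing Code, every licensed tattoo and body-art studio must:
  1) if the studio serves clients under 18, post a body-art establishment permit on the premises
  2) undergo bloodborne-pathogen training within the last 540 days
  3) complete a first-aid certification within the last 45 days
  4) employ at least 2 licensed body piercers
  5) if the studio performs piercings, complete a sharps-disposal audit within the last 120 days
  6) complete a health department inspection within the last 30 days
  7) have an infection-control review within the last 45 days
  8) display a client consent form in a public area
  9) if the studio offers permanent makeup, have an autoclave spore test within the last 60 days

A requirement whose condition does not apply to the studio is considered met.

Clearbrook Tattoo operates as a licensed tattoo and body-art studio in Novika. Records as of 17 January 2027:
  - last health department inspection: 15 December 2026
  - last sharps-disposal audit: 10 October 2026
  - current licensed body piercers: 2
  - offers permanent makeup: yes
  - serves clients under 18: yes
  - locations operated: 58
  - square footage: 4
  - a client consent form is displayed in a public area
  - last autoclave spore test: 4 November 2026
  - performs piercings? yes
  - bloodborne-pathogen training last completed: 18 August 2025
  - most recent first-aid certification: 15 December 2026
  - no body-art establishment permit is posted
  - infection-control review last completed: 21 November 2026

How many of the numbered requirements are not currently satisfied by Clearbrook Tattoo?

4

1. condition 'serves clients under 18' holds; body-art establishment permit absent → not met
2. bloodborne-pathogen training 517 days ago vs limit 540 → met
3. first-aid certification 33 days ago vs limit 45 → met
4. licensed body piercers 2 ≥ 2 → met
5. condition 'performs piercings' holds; sharps-disposal audit 99 days ago vs limit 120 → met
6. health department inspection 33 days ago vs limit 30 → not met
7. infection-control review 57 days ago vs limit 45 → not met
8. client consent form present → met
9. condition 'offers permanent makeup' holds; autoclave spore test 74 days ago vs limit 60 → not met
Not met: 4 of 9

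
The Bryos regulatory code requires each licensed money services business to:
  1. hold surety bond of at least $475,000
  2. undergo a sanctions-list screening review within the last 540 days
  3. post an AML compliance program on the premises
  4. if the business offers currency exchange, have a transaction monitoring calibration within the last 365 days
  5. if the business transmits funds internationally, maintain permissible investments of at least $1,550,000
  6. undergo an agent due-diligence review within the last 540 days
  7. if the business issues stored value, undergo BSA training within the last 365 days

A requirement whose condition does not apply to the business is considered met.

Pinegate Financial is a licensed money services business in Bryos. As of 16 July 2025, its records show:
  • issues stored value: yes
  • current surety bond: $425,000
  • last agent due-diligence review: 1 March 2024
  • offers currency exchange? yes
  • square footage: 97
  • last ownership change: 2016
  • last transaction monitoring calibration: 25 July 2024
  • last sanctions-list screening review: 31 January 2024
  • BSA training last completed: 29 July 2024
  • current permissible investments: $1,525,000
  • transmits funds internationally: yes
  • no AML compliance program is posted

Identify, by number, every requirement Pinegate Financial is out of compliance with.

1. surety bond $425,000 < $475,000 → not met
2. sanctions-list screening review 532 days ago vs limit 540 → met
3. AML compliance program absent → not met
4. condition 'offers currency exchange' holds; transaction monitoring calibration 356 days ago vs limit 365 → met
5. condition 'transmits funds internationally' holds; permissible investments $1,525,000 < $1,550,000 → not met
6. agent due-diligence review 502 days ago vs limit 540 → met
7. condition 'issues stored value' holds; BSA training 352 days ago vs limit 365 → met
Not met: 1, 3, 5

1, 3, 5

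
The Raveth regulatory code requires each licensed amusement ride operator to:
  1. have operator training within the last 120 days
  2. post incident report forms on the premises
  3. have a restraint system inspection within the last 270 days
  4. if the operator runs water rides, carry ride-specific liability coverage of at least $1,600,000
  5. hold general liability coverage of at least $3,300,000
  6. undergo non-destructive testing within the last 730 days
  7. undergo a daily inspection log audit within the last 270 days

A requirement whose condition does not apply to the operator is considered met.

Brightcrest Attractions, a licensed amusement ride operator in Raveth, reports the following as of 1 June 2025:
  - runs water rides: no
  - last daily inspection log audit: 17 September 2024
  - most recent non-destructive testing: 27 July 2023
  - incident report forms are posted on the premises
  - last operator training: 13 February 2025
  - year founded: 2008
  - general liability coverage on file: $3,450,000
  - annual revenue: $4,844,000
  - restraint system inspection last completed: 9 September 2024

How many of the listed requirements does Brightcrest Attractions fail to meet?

1. operator training 108 days ago vs limit 120 → met
2. incident report forms present → met
3. restraint system inspection 265 days ago vs limit 270 → met
4. condition 'runs water rides' does not hold → requirement n/a → met
5. general liability coverage $3,450,000 ≥ $3,300,000 → met
6. non-destructive testing 675 days ago vs limit 730 → met
7. daily inspection log audit 257 days ago vs limit 270 → met
Not met: 0 of 7

0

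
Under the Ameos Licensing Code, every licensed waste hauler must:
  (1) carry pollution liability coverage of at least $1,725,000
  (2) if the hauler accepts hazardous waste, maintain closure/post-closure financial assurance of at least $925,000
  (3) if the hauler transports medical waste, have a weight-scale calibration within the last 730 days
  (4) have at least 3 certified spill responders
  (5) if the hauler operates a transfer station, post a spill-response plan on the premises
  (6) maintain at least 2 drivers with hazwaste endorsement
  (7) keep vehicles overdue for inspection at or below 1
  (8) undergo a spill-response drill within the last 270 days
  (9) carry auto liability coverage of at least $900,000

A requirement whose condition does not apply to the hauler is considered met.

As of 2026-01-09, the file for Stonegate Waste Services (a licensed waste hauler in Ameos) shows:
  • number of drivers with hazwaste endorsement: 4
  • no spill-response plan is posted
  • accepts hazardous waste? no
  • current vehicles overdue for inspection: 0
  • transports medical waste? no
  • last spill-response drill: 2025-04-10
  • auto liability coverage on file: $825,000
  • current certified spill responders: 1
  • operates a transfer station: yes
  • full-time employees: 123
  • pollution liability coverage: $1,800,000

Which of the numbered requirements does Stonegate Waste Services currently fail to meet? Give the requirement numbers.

1. pollution liability coverage $1,800,000 ≥ $1,725,000 → met
2. condition 'accepts hazardous waste' does not hold → requirement n/a → met
3. condition 'transports medical waste' does not hold → requirement n/a → met
4. certified spill responders 1 < 3 → not met
5. condition 'operates a transfer station' holds; spill-response plan absent → not met
6. drivers with hazwaste endorsement 4 ≥ 2 → met
7. vehicles overdue for inspection 0 ≤ 1 → met
8. spill-response drill 274 days ago vs limit 270 → not met
9. auto liability coverage $825,000 < $900,000 → not met
Not met: 4, 5, 8, 9

4, 5, 8, 9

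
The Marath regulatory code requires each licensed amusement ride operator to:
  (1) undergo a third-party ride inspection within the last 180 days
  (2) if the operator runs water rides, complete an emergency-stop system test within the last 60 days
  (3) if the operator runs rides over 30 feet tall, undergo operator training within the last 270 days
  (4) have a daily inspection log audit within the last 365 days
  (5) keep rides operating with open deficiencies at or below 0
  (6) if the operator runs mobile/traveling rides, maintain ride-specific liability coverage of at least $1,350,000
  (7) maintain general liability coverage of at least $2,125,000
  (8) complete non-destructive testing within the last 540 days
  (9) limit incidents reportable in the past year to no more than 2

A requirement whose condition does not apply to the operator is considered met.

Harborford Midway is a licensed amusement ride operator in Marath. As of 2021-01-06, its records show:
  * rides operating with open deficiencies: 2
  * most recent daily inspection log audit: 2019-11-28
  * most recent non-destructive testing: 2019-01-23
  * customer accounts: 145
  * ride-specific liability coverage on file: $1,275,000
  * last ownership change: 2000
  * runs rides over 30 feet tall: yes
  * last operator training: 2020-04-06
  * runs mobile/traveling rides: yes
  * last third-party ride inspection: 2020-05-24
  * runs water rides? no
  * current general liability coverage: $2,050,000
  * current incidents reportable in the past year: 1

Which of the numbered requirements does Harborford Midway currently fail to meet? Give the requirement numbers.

1, 3, 4, 5, 6, 7, 8

1. third-party ride inspection 227 days ago vs limit 180 → not met
2. condition 'runs water rides' does not hold → requirement n/a → met
3. condition 'runs rides over 30 feet tall' holds; operator training 275 days ago vs limit 270 → not met
4. daily inspection log audit 405 days ago vs limit 365 → not met
5. rides operating with open deficiencies 2 > 0 → not met
6. condition 'runs mobile/traveling rides' holds; ride-specific liability coverage $1,275,000 < $1,350,000 → not met
7. general liability coverage $2,050,000 < $2,125,000 → not met
8. non-destructive testing 714 days ago vs limit 540 → not met
9. incidents reportable in the past year 1 ≤ 2 → met
Not met: 1, 3, 4, 5, 6, 7, 8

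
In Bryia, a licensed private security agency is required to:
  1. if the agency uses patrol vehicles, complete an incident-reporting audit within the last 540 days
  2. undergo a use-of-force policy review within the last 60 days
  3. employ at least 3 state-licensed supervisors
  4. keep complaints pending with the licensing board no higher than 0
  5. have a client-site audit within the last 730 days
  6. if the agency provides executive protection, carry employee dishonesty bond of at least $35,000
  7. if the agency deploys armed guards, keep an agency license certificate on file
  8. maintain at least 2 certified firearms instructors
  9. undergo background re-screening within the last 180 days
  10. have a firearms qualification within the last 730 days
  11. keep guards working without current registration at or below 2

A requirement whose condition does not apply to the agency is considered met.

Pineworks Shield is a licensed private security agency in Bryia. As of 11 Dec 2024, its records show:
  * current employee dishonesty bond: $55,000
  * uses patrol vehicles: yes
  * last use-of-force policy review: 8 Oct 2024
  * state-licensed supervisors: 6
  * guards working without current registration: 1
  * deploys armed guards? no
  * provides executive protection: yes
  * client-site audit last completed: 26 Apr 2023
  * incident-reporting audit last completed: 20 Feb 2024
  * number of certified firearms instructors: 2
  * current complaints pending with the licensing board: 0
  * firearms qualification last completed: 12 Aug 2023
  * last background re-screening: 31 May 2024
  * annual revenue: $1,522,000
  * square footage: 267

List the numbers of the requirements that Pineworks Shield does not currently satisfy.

2, 9

1. condition 'uses patrol vehicles' holds; incident-reporting audit 295 days ago vs limit 540 → met
2. use-of-force policy review 64 days ago vs limit 60 → not met
3. state-licensed supervisors 6 ≥ 3 → met
4. complaints pending with the licensing board 0 ≤ 0 → met
5. client-site audit 595 days ago vs limit 730 → met
6. condition 'provides executive protection' holds; employee dishonesty bond $55,000 ≥ $35,000 → met
7. condition 'deploys armed guards' does not hold → requirement n/a → met
8. certified firearms instructors 2 ≥ 2 → met
9. background re-screening 194 days ago vs limit 180 → not met
10. firearms qualification 487 days ago vs limit 730 → met
11. guards working without current registration 1 ≤ 2 → met
Not met: 2, 9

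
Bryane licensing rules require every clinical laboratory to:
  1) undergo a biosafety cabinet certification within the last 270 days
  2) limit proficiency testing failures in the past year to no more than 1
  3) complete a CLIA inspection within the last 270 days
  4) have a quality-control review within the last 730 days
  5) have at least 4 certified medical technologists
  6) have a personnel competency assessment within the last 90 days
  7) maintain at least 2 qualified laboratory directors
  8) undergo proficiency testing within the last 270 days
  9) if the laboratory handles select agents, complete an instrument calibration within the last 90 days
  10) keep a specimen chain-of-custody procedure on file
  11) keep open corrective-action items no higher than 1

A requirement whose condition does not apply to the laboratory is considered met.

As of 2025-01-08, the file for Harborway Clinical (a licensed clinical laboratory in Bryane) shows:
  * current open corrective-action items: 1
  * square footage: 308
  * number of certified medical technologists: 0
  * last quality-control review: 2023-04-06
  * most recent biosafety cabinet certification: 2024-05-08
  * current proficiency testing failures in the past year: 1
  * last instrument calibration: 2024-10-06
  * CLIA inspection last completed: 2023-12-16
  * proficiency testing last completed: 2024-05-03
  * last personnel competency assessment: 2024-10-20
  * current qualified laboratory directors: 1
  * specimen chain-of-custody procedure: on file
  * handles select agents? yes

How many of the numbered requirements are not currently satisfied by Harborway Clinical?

1. biosafety cabinet certification 245 days ago vs limit 270 → met
2. proficiency testing failures in the past year 1 ≤ 1 → met
3. CLIA inspection 389 days ago vs limit 270 → not met
4. quality-control review 643 days ago vs limit 730 → met
5. certified medical technologists 0 < 4 → not met
6. personnel competency assessment 80 days ago vs limit 90 → met
7. qualified laboratory directors 1 < 2 → not met
8. proficiency testing 250 days ago vs limit 270 → met
9. condition 'handles select agents' holds; instrument calibration 94 days ago vs limit 90 → not met
10. specimen chain-of-custody procedure present → met
11. open corrective-action items 1 ≤ 1 → met
Not met: 4 of 11

4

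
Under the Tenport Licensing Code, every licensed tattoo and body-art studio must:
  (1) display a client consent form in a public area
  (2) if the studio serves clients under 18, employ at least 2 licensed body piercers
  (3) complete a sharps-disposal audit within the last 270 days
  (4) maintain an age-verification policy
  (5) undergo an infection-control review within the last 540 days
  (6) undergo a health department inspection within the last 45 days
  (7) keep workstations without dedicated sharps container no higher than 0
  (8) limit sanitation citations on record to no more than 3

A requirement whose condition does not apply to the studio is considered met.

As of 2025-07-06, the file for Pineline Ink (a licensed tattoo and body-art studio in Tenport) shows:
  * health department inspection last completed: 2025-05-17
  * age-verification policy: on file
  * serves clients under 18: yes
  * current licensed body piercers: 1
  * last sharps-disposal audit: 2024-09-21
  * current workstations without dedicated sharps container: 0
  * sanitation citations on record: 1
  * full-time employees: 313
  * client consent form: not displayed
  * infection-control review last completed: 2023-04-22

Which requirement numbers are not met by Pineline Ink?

1. client consent form absent → not met
2. condition 'serves clients under 18' holds; licensed body piercers 1 < 2 → not met
3. sharps-disposal audit 288 days ago vs limit 270 → not met
4. age-verification policy present → met
5. infection-control review 806 days ago vs limit 540 → not met
6. health department inspection 50 days ago vs limit 45 → not met
7. workstations without dedicated sharps container 0 ≤ 0 → met
8. sanitation citations on record 1 ≤ 3 → met
Not met: 1, 2, 3, 5, 6

1, 2, 3, 5, 6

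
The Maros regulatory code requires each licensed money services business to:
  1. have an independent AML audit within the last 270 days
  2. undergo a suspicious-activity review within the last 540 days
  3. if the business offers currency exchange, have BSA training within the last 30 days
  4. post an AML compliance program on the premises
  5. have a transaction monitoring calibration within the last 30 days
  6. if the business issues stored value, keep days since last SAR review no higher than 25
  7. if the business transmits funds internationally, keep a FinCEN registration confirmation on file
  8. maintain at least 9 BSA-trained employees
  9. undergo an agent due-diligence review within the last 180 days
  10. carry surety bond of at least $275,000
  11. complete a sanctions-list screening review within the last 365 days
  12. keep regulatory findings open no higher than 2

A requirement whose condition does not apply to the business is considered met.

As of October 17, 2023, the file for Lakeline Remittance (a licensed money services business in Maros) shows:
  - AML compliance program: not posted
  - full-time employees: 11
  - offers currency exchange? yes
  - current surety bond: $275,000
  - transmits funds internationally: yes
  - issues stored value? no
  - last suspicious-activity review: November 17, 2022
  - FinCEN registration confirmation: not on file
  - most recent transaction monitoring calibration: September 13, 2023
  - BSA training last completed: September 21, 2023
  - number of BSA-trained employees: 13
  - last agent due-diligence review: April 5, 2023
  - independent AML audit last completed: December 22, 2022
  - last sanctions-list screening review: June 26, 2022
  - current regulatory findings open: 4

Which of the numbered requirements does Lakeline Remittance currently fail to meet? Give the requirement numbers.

1, 4, 5, 7, 9, 11, 12

1. independent AML audit 299 days ago vs limit 270 → not met
2. suspicious-activity review 334 days ago vs limit 540 → met
3. condition 'offers currency exchange' holds; BSA training 26 days ago vs limit 30 → met
4. AML compliance program absent → not met
5. transaction monitoring calibration 34 days ago vs limit 30 → not met
6. condition 'issues stored value' does not hold → requirement n/a → met
7. condition 'transmits funds internationally' holds; FinCEN registration confirmation absent → not met
8. BSA-trained employees 13 ≥ 9 → met
9. agent due-diligence review 195 days ago vs limit 180 → not met
10. surety bond $275,000 ≥ $275,000 → met
11. sanctions-list screening review 478 days ago vs limit 365 → not met
12. regulatory findings open 4 > 2 → not met
Not met: 1, 4, 5, 7, 9, 11, 12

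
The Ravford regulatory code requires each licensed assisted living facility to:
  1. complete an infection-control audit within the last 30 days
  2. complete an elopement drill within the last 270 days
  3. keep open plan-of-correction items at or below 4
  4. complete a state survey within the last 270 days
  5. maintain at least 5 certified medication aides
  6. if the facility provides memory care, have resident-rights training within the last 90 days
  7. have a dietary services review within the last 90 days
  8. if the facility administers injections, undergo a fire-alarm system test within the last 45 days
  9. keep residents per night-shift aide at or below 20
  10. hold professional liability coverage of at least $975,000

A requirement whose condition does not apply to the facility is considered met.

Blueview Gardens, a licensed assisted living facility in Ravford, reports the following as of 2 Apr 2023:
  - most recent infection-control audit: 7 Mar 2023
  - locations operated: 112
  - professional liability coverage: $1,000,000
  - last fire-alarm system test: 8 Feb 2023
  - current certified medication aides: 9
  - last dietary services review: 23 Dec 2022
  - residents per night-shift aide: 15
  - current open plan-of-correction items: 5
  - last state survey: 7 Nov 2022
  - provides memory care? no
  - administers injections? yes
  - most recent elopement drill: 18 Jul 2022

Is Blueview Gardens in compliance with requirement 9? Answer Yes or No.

9. residents per night-shift aide 15 ≤ 20 → met

Yes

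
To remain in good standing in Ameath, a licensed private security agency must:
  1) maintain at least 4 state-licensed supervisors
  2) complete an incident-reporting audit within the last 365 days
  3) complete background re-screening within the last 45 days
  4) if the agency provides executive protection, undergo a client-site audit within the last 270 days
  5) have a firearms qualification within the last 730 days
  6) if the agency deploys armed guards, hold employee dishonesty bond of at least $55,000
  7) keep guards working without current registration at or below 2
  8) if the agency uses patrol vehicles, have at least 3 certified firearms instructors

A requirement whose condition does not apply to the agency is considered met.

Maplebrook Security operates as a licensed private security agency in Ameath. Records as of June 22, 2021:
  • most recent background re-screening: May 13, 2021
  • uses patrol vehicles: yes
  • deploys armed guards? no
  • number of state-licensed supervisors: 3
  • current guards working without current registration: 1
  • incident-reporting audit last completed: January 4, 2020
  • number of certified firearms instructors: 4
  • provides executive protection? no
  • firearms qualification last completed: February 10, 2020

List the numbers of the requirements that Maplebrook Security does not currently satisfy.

1. state-licensed supervisors 3 < 4 → not met
2. incident-reporting audit 535 days ago vs limit 365 → not met
3. background re-screening 40 days ago vs limit 45 → met
4. condition 'provides executive protection' does not hold → requirement n/a → met
5. firearms qualification 498 days ago vs limit 730 → met
6. condition 'deploys armed guards' does not hold → requirement n/a → met
7. guards working without current registration 1 ≤ 2 → met
8. condition 'uses patrol vehicles' holds; certified firearms instructors 4 ≥ 3 → met
Not met: 1, 2

1, 2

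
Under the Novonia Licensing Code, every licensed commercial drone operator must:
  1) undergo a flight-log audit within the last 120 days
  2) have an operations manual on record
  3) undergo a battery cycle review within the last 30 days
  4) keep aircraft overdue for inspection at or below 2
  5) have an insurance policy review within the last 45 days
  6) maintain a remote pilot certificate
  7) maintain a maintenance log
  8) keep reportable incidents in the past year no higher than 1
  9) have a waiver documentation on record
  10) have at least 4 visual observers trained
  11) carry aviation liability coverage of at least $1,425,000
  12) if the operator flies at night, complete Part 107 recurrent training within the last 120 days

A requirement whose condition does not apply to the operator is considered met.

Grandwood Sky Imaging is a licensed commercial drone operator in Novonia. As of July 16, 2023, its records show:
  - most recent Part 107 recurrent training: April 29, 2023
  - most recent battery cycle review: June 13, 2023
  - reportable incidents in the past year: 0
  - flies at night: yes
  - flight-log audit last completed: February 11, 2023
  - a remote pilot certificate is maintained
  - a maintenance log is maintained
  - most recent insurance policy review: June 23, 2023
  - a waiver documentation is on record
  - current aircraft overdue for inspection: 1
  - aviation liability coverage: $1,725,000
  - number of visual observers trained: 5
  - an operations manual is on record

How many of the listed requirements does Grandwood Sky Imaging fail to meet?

1. flight-log audit 155 days ago vs limit 120 → not met
2. operations manual present → met
3. battery cycle review 33 days ago vs limit 30 → not met
4. aircraft overdue for inspection 1 ≤ 2 → met
5. insurance policy review 23 days ago vs limit 45 → met
6. remote pilot certificate present → met
7. maintenance log present → met
8. reportable incidents in the past year 0 ≤ 1 → met
9. waiver documentation present → met
10. visual observers trained 5 ≥ 4 → met
11. aviation liability coverage $1,725,000 ≥ $1,425,000 → met
12. condition 'flies at night' holds; Part 107 recurrent training 78 days ago vs limit 120 → met
Not met: 2 of 12

2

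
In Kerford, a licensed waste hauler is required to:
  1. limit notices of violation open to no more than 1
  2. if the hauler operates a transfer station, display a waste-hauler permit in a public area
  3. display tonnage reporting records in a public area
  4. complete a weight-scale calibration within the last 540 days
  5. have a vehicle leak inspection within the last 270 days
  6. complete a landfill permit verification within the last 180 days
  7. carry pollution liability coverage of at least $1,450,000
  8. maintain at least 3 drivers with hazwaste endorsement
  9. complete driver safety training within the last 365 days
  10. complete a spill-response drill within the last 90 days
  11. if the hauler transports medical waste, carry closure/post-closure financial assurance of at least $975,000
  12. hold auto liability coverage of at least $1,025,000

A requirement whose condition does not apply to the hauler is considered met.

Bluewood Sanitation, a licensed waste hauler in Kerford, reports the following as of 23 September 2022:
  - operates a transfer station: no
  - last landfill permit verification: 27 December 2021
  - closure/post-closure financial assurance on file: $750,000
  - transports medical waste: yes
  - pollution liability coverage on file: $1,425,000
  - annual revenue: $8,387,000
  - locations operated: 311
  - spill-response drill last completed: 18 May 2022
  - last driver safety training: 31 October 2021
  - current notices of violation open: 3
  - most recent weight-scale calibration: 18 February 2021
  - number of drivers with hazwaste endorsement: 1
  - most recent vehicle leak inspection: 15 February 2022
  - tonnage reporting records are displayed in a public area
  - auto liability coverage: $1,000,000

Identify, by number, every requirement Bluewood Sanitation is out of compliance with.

1, 4, 6, 7, 8, 10, 11, 12

1. notices of violation open 3 > 1 → not met
2. condition 'operates a transfer station' does not hold → requirement n/a → met
3. tonnage reporting records present → met
4. weight-scale calibration 582 days ago vs limit 540 → not met
5. vehicle leak inspection 220 days ago vs limit 270 → met
6. landfill permit verification 270 days ago vs limit 180 → not met
7. pollution liability coverage $1,425,000 < $1,450,000 → not met
8. drivers with hazwaste endorsement 1 < 3 → not met
9. driver safety training 327 days ago vs limit 365 → met
10. spill-response drill 128 days ago vs limit 90 → not met
11. condition 'transports medical waste' holds; closure/post-closure financial assurance $750,000 < $975,000 → not met
12. auto liability coverage $1,000,000 < $1,025,000 → not met
Not met: 1, 4, 6, 7, 8, 10, 11, 12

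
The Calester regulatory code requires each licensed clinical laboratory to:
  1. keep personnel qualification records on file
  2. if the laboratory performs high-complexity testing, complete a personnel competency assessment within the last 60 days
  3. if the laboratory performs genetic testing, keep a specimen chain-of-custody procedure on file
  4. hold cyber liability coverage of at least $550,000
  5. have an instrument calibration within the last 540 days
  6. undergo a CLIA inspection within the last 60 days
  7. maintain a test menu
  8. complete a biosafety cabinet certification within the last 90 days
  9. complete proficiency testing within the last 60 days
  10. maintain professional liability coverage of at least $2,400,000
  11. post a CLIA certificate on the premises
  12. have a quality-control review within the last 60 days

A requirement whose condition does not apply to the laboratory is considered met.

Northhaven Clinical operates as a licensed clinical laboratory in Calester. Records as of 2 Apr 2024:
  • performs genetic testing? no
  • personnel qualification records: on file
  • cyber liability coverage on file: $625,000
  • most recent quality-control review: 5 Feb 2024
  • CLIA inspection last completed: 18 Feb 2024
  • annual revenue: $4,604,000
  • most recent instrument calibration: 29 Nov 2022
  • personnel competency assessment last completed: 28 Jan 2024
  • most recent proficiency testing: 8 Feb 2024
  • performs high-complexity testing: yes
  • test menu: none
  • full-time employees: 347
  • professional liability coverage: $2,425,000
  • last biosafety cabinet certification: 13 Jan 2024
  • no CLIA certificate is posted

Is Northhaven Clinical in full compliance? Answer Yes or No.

1. personnel qualification records present → met
2. condition 'performs high-complexity testing' holds; personnel competency assessment 65 days ago vs limit 60 → not met
3. condition 'performs genetic testing' does not hold → requirement n/a → met
4. cyber liability coverage $625,000 ≥ $550,000 → met
5. instrument calibration 490 days ago vs limit 540 → met
6. CLIA inspection 44 days ago vs limit 60 → met
7. test menu absent → not met
8. biosafety cabinet certification 80 days ago vs limit 90 → met
9. proficiency testing 54 days ago vs limit 60 → met
10. professional liability coverage $2,425,000 ≥ $2,400,000 → met
11. CLIA certificate absent → not met
12. quality-control review 57 days ago vs limit 60 → met
Not met: 2, 7, 11

No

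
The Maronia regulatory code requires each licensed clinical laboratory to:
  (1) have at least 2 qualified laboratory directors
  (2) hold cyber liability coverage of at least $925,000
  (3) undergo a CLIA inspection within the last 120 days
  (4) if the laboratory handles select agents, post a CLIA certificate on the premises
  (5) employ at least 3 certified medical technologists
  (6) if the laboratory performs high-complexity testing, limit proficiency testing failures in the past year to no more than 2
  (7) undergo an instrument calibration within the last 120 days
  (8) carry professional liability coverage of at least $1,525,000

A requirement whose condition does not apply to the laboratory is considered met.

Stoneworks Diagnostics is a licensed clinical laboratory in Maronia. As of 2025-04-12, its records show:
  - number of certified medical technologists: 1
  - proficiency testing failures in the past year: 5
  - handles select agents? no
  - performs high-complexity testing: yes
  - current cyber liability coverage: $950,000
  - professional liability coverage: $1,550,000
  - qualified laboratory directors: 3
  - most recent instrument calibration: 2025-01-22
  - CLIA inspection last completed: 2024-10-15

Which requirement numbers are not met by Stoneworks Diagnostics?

3, 5, 6

1. qualified laboratory directors 3 ≥ 2 → met
2. cyber liability coverage $950,000 ≥ $925,000 → met
3. CLIA inspection 179 days ago vs limit 120 → not met
4. condition 'handles select agents' does not hold → requirement n/a → met
5. certified medical technologists 1 < 3 → not met
6. condition 'performs high-complexity testing' holds; proficiency testing failures in the past year 5 > 2 → not met
7. instrument calibration 80 days ago vs limit 120 → met
8. professional liability coverage $1,550,000 ≥ $1,525,000 → met
Not met: 3, 5, 6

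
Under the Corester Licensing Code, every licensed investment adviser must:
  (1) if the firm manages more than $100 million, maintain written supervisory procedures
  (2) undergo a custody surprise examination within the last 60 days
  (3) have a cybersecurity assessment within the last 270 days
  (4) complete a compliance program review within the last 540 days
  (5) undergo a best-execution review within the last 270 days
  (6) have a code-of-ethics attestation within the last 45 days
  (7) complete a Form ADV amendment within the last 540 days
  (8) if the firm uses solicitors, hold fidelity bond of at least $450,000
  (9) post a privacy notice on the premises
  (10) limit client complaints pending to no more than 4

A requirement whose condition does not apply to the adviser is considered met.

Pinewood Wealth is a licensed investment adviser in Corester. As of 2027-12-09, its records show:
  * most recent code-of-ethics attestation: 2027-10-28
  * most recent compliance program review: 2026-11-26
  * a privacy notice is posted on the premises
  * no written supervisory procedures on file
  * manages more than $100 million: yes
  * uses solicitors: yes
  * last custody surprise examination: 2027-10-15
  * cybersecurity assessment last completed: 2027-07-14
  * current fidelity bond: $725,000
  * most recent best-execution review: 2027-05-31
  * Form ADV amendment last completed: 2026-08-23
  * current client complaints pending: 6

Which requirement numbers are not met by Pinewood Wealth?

1, 10

1. condition 'manages more than $100 million' holds; written supervisory procedures absent → not met
2. custody surprise examination 55 days ago vs limit 60 → met
3. cybersecurity assessment 148 days ago vs limit 270 → met
4. compliance program review 378 days ago vs limit 540 → met
5. best-execution review 192 days ago vs limit 270 → met
6. code-of-ethics attestation 42 days ago vs limit 45 → met
7. Form ADV amendment 473 days ago vs limit 540 → met
8. condition 'uses solicitors' holds; fidelity bond $725,000 ≥ $450,000 → met
9. privacy notice present → met
10. client complaints pending 6 > 4 → not met
Not met: 1, 10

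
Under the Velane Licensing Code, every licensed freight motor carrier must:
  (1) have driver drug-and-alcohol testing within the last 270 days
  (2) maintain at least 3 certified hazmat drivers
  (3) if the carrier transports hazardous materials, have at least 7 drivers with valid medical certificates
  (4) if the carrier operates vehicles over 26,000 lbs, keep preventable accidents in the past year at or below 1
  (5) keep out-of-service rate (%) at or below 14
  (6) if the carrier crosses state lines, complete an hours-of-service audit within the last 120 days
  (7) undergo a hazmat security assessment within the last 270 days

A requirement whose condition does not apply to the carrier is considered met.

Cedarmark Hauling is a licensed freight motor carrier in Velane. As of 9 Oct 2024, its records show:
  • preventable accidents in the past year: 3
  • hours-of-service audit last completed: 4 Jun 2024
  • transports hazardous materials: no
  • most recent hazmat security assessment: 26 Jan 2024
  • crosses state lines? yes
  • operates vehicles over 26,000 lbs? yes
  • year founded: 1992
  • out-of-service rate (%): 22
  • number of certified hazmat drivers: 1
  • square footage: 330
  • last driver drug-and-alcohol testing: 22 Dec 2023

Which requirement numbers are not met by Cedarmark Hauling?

1, 2, 4, 5, 6

1. driver drug-and-alcohol testing 292 days ago vs limit 270 → not met
2. certified hazmat drivers 1 < 3 → not met
3. condition 'transports hazardous materials' does not hold → requirement n/a → met
4. condition 'operates vehicles over 26,000 lbs' holds; preventable accidents in the past year 3 > 1 → not met
5. out-of-service rate (%) 22 > 14 → not met
6. condition 'crosses state lines' holds; hours-of-service audit 127 days ago vs limit 120 → not met
7. hazmat security assessment 257 days ago vs limit 270 → met
Not met: 1, 2, 4, 5, 6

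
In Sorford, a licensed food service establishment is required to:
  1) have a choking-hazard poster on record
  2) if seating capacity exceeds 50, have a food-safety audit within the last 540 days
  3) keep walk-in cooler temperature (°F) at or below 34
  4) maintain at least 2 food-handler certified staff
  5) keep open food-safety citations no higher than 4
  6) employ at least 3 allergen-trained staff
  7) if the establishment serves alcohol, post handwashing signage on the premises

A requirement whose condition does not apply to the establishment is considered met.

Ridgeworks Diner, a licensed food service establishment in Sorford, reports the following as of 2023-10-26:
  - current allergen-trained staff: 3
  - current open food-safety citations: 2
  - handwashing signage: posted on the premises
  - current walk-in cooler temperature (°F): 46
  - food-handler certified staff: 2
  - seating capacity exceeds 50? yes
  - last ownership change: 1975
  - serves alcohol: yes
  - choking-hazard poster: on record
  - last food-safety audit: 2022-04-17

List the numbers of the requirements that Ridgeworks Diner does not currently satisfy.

2, 3

1. choking-hazard poster present → met
2. condition 'seating capacity exceeds 50' holds; food-safety audit 557 days ago vs limit 540 → not met
3. walk-in cooler temperature (°F) 46 > 34 → not met
4. food-handler certified staff 2 ≥ 2 → met
5. open food-safety citations 2 ≤ 4 → met
6. allergen-trained staff 3 ≥ 3 → met
7. condition 'serves alcohol' holds; handwashing signage present → met
Not met: 2, 3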